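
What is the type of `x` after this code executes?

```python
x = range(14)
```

range() returns a range object

range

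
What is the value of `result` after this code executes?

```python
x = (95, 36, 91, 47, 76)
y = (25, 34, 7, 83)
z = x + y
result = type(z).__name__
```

x is tuple; y is tuple; z is tuple; result = 'tuple'

'tuple'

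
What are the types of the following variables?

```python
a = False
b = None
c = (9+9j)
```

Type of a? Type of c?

a is assigned the constant False, which has type bool; c is assigned (9+9j), an int plus an imaginary literal (j suffix), which evaluates to complex

bool, complex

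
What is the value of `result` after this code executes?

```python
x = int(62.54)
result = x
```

x = 62; result = 62

62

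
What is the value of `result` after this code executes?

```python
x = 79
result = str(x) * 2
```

x = 79; result = '7979'

'7979'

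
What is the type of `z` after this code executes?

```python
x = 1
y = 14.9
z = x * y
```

int * float = float

float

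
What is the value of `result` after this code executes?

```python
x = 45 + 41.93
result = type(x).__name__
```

x is float; result = 'float'

'float'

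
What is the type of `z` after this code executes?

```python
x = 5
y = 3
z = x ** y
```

positive int ** positive int = int

int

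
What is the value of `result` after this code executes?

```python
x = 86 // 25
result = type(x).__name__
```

x is int; result = 'int'

'int'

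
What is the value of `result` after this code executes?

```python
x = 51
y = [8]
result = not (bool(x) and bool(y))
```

x = 51; y = [8]; result = False

False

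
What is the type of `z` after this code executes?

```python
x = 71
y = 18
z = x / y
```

int / int = float

float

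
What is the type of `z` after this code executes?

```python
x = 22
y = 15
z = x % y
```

int % int = int

int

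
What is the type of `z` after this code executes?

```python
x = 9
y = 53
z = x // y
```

int // int = int

int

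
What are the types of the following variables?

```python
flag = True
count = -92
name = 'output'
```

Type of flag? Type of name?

flag is assigned the constant True, which has type bool; name is assigned a quoted string literal, so it is a str

bool, str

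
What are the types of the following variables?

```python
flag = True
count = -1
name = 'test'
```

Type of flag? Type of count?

flag is assigned the constant True, which has type bool; count is assigned a bare integer (no decimal point), so it is an int

bool, int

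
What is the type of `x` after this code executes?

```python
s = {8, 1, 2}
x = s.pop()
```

Popping from set[int] returns int

int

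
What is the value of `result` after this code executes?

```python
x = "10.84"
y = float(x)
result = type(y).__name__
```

x is str; y is float; result = 'float'

'float'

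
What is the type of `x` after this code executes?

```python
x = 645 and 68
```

'and' with truthy values returns last operand (int)

int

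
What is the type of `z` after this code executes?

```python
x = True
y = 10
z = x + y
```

bool + int = int (bool is subclass of int)

int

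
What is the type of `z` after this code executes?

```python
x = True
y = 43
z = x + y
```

bool + int = int (bool is subclass of int)

int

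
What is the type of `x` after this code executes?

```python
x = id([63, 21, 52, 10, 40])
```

id() returns int

int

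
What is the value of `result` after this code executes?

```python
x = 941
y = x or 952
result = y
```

x = 941; y = 941; result = 941

941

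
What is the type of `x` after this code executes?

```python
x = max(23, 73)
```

max() of ints returns int

int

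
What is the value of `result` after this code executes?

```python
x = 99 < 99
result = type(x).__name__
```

x is bool; result = 'bool'

'bool'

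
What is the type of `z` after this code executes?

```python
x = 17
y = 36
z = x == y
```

Equality comparison returns bool

bool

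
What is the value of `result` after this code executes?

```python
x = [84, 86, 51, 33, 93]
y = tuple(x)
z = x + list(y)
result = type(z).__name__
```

x is list; y is tuple; z is list; result = 'list'

'list'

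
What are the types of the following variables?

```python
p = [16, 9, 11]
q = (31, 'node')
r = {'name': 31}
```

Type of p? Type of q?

p is assigned a list literal (square brackets); q is assigned a tuple (parenthesized, comma-separated values)

list, tuple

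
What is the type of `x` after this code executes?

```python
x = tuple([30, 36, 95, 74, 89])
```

tuple() constructor returns tuple

tuple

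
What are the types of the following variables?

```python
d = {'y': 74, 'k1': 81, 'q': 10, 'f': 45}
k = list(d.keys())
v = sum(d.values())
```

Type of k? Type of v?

list() converts to list; sum of ints is int

list, int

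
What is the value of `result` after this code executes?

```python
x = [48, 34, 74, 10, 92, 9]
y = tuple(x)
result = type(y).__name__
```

x is list; y is tuple; result = 'tuple'

'tuple'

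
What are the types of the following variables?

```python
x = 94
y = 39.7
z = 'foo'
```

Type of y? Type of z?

y is assigned a number with a decimal point, so it is a float; z is assigned a quoted string literal, so it is a str

float, str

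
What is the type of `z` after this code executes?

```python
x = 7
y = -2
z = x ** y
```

int ** negative = float

float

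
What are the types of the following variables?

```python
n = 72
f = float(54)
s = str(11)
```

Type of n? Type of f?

n is assigned a bare integer (no decimal point), so it is an int; f is assigned the result of calling float(), which returns a float

int, float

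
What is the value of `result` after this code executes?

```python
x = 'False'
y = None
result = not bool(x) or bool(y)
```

x = 'False'; y = None; result = False

False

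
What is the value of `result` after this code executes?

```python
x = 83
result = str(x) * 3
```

x = 83; result = '838383'

'838383'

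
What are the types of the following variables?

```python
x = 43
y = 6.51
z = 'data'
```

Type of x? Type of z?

x is assigned a bare integer (no decimal point), so it is an int; z is assigned a quoted string literal, so it is a str

int, str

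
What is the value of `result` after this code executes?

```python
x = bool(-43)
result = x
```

x = True; result = True

True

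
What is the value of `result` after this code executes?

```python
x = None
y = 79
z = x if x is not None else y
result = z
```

x = None; y = 79; z = 79; result = 79

79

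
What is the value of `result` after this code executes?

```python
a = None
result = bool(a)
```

a = None; result = False

False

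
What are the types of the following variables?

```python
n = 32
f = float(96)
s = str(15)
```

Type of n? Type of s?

n is assigned a bare integer (no decimal point), so it is an int; s is assigned the result of calling str(), which returns a str

int, str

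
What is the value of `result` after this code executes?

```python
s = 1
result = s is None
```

s = 1; result = False

False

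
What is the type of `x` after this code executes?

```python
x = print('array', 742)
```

print() returns None

NoneType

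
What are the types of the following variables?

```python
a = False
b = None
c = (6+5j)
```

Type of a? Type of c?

a is assigned the constant False, which has type bool; c is assigned (6+5j), an int plus an imaginary literal (j suffix), which evaluates to complex

bool, complex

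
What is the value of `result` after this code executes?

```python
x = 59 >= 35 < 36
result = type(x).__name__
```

x is bool; result = 'bool'

'bool'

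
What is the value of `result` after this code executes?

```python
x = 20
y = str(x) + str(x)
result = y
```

x = 20; y = '2020'; result = '2020'

'2020'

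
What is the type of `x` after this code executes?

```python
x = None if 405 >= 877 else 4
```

405 >= 877 is False, so the else branch is taken

int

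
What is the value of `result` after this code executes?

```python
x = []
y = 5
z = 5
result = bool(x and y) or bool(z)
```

x = []; y = 5; z = 5; result = True

True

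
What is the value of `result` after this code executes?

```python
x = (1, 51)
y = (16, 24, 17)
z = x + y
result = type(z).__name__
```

x is tuple; y is tuple; z is tuple; result = 'tuple'

'tuple'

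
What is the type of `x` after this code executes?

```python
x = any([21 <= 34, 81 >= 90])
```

any() returns bool

bool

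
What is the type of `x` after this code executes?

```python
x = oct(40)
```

oct() returns str representation

str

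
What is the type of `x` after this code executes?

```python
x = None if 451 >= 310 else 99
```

451 >= 310 is True, so the if branch is taken

NoneType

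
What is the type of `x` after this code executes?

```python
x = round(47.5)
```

round() with no decimal places returns int

int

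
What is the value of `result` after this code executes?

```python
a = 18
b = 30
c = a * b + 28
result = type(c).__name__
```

a is int; b is int; c is int; result = 'int'

'int'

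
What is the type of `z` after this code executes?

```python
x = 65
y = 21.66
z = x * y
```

int * float = float

float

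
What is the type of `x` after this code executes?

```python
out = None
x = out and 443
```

'and' returns first falsy value (None)

NoneType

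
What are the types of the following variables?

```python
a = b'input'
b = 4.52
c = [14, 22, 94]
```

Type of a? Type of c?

a is assigned a bytes literal (b'...' prefix); c is assigned a list literal (square brackets)

bytes, list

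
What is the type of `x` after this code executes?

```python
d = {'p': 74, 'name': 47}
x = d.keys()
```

.keys() returns dict_keys view

dict_keys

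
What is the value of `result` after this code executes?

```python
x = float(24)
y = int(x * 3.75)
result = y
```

x = 24.0; y = 90; result = 90

90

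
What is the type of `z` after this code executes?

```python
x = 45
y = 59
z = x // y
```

int // int = int

int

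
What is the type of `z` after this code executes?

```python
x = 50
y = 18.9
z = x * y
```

int * float = float

float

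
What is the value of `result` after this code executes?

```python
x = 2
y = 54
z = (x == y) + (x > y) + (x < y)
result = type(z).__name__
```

x is int; y is int; z is int; result = 'int'

'int'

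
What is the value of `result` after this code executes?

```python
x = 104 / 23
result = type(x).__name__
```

x is float; result = 'float'

'float'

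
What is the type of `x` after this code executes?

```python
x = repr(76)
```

repr() returns str

str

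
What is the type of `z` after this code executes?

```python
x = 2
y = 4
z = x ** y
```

positive int ** positive int = int

int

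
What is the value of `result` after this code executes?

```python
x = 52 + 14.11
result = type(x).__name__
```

x is float; result = 'float'

'float'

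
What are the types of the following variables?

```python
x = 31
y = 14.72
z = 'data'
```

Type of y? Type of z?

y is assigned a number with a decimal point, so it is a float; z is assigned a quoted string literal, so it is a str

float, str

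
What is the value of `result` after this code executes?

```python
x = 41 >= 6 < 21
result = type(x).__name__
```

x is bool; result = 'bool'

'bool'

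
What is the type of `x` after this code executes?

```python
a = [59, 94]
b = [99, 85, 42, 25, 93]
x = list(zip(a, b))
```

list(zip()) returns a list of tuples

list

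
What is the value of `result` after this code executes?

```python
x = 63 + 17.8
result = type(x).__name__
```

x is float; result = 'float'

'float'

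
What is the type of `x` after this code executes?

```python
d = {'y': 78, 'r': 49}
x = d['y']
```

Accessing dict[str, int] with str key returns int

int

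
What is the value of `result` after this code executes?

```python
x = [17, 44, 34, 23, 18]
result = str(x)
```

x = [17, 44, 34, 23, 18]; result = '[17, 44, 34, 23, 18]'

'[17, 44, 34, 23, 18]'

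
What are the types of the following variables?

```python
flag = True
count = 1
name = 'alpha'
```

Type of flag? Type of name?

flag is assigned the constant True, which has type bool; name is assigned a quoted string literal, so it is a str

bool, str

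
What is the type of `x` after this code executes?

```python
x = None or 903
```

'or' with None returns the other truthy value

int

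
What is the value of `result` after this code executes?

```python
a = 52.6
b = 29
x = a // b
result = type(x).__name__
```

a is float; b is int; x is float; result = 'float'

'float'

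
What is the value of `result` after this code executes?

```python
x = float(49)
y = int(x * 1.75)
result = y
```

x = 49.0; y = 85; result = 85

85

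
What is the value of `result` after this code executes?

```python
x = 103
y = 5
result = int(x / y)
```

x = 103; y = 5; result = 20

20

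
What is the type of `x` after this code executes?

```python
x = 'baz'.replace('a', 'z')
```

str.replace() returns str

str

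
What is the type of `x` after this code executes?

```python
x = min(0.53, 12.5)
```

min() of floats returns float

float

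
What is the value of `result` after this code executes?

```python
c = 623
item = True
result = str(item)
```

c = 623; item = True; result = 'True'

'True'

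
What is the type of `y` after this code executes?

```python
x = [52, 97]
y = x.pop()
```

list.pop() returns the popped element

int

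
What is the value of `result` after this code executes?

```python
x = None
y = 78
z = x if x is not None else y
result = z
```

x = None; y = 78; z = 78; result = 78

78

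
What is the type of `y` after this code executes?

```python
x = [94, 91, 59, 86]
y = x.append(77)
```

list.append() returns None (mutates in place)

NoneType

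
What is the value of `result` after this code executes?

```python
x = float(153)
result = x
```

x = 153.0; result = 153.0

153.0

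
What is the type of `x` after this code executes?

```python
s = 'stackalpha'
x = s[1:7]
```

Slicing a str returns str

str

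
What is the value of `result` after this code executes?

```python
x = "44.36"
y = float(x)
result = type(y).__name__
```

x is str; y is float; result = 'float'

'float'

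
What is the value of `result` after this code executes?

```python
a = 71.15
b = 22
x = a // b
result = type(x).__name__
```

a is float; b is int; x is float; result = 'float'

'float'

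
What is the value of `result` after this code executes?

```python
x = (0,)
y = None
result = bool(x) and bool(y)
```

x = (0,); y = None; result = False

False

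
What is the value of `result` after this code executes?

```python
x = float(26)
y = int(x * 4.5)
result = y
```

x = 26.0; y = 117; result = 117

117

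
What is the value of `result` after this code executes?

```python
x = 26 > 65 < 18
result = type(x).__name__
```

x is bool; result = 'bool'

'bool'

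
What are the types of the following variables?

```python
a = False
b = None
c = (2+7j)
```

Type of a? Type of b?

a is assigned the constant False, which has type bool; b is assigned None, whose type is NoneType

bool, NoneType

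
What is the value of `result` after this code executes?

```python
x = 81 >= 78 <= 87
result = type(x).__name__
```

x is bool; result = 'bool'

'bool'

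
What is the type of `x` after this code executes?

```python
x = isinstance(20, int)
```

isinstance() returns bool

bool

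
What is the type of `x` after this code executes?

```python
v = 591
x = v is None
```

'is' comparison returns bool

bool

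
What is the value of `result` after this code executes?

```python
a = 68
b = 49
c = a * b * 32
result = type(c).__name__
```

a is int; b is int; c is int; result = 'int'

'int'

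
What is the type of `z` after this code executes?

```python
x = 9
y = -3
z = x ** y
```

int ** negative = float

float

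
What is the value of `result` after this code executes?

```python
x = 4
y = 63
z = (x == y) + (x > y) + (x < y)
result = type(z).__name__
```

x is int; y is int; z is int; result = 'int'

'int'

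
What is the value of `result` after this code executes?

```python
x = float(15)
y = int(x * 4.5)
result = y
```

x = 15.0; y = 67; result = 67

67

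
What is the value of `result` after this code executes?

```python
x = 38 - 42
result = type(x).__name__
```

x is int; result = 'int'

'int'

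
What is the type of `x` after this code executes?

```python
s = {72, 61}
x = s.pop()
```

Popping from set[int] returns int

int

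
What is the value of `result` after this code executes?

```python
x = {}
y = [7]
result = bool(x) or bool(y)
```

x = {}; y = [7]; result = True

True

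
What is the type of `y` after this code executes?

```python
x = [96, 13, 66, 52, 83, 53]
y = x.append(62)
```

list.append() returns None (mutates in place)

NoneType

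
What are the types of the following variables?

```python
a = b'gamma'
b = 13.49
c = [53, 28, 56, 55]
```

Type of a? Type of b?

a is assigned a bytes literal (b'...' prefix); b is assigned a number with a decimal point, so it is a float

bytes, float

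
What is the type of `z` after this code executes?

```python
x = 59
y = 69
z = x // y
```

int // int = int

int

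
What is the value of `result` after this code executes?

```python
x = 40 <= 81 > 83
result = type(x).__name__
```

x is bool; result = 'bool'

'bool'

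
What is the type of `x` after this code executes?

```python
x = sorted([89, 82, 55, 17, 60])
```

sorted() always returns list

list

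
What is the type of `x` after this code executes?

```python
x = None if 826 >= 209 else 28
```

826 >= 209 is True, so the if branch is taken

NoneType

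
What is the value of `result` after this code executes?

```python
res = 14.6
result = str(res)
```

res = 14.6; result = '14.6'

'14.6'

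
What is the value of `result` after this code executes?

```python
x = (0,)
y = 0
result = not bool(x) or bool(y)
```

x = (0,); y = 0; result = False

False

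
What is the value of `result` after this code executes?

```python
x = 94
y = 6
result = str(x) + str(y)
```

x = 94; y = 6; result = '946'

'946'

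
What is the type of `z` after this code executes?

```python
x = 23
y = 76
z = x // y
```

int // int = int

int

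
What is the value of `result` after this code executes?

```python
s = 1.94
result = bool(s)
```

s = 1.94; result = True

True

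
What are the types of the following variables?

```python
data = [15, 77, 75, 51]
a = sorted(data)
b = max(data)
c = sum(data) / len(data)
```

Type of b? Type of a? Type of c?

max of ints returns int; sorted() returns list; int / int = float

int, list, float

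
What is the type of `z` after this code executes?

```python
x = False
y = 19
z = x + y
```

bool + int = int (bool is subclass of int)

int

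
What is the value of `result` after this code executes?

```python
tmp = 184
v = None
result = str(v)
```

tmp = 184; v = None; result = 'None'

'None'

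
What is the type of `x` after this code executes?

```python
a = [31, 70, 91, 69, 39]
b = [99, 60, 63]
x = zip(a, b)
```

zip() returns a zip object

zip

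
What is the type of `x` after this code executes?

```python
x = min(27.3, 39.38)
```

min() of floats returns float

float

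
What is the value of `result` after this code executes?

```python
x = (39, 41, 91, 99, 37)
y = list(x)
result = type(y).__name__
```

x is tuple; y is list; result = 'list'

'list'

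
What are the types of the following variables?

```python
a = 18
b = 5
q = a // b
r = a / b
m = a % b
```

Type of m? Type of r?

% of ints returns int; / returns float

int, float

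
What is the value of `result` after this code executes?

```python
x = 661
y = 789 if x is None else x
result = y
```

x = 661; y = 661; result = 661

661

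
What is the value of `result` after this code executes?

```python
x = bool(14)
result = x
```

x = True; result = True

True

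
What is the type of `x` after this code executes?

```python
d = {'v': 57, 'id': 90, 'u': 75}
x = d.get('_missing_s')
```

dict.get() returns None when key not found

NoneType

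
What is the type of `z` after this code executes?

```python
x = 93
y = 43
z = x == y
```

Equality comparison returns bool

bool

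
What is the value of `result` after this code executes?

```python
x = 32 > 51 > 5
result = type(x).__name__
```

x is bool; result = 'bool'

'bool'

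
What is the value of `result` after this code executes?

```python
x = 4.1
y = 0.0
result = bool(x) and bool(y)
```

x = 4.1; y = 0.0; result = False

False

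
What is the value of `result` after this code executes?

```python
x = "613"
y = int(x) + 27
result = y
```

x = '613'; y = 640; result = 640

640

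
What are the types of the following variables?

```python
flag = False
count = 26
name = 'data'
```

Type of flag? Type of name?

flag is assigned the constant False, which has type bool; name is assigned a quoted string literal, so it is a str

bool, str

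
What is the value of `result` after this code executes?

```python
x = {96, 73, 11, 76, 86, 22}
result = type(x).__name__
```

x is set; result = 'set'

'set'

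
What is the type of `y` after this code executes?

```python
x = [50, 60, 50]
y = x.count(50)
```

list.count() returns int

int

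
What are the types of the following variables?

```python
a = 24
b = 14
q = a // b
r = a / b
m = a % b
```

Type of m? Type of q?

% of ints returns int; // returns int

int, int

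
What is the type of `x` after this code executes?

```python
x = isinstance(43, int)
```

isinstance() returns bool

bool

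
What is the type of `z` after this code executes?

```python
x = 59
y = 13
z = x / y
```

int / int = float

float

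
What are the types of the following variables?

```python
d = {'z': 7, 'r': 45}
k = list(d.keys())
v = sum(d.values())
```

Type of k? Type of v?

list() converts to list; sum of ints is int

list, int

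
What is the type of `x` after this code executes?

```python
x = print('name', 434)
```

print() returns None

NoneType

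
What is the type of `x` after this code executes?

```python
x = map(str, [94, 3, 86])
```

map() returns a map object

map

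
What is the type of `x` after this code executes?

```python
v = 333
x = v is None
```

'is' comparison returns bool

bool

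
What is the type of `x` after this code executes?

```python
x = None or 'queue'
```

'or' with None returns the other truthy value (str)

str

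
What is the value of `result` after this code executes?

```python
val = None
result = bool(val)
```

val = None; result = False

False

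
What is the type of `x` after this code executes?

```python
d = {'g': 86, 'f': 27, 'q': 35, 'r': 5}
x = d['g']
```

Accessing dict[str, int] with str key returns int

int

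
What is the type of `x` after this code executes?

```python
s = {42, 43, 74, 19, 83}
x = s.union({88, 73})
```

set.union() returns a new set

set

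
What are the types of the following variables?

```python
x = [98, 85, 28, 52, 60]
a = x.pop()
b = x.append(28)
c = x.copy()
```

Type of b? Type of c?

append() returns None; copy() returns list

NoneType, list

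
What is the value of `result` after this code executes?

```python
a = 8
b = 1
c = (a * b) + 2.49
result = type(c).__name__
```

a is int; b is int; c is float; result = 'float'

'float'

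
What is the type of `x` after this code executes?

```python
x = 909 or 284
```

'or' returns first truthy value (int)

int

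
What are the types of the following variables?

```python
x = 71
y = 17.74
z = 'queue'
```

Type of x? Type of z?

x is assigned a bare integer (no decimal point), so it is an int; z is assigned a quoted string literal, so it is a str

int, str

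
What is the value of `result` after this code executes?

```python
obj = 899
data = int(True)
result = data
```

obj = 899; data = 1; result = 1

1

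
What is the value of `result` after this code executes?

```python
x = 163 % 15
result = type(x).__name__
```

x is int; result = 'int'

'int'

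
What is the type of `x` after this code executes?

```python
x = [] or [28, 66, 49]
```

'or' returns first truthy value (list)

list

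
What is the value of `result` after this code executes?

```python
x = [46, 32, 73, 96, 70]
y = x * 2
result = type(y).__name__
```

x is list; y is list; result = 'list'

'list'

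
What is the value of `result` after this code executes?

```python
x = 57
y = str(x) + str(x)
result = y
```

x = 57; y = '5757'; result = '5757'

'5757'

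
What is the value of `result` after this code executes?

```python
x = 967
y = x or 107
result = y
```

x = 967; y = 967; result = 967

967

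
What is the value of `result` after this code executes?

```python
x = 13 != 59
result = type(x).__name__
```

x is bool; result = 'bool'

'bool'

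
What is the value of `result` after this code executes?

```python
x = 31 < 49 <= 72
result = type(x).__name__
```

x is bool; result = 'bool'

'bool'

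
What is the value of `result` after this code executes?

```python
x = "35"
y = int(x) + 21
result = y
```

x = '35'; y = 56; result = 56

56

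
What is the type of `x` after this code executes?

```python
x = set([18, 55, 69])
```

set() constructor returns set

set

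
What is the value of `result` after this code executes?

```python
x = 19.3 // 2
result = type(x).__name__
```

x is float; result = 'float'

'float'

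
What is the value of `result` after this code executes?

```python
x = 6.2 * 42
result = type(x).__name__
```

x is float; result = 'float'

'float'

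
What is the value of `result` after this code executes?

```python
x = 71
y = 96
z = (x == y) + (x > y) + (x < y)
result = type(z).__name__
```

x is int; y is int; z is int; result = 'int'

'int'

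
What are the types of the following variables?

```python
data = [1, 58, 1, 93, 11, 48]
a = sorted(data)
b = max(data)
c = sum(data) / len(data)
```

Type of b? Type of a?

max of ints returns int; sorted() returns list

int, list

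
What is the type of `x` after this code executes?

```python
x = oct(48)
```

oct() returns str representation

str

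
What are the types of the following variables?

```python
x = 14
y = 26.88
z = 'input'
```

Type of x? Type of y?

x is assigned a bare integer (no decimal point), so it is an int; y is assigned a number with a decimal point, so it is a float

int, float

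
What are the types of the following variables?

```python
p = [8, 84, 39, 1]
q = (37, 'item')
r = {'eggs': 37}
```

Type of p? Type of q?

p is assigned a list literal (square brackets); q is assigned a tuple (parenthesized, comma-separated values)

list, tuple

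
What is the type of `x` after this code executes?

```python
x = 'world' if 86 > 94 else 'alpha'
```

Both branches of conditional are str

str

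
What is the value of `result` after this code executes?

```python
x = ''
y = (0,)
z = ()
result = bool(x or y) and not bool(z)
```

x = ''; y = (0,); z = (); result = True

True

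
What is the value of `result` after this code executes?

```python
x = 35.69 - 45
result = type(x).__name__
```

x is float; result = 'float'

'float'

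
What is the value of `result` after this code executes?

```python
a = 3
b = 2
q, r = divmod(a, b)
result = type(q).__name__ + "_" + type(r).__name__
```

a is int; b is int; q is int; r is int; result = 'int_int'

'int_int'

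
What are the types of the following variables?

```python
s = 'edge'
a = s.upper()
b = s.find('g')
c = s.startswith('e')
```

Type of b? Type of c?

find() returns int; startswith() returns bool

int, bool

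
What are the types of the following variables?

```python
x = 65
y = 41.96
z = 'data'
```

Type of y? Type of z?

y is assigned a number with a decimal point, so it is a float; z is assigned a quoted string literal, so it is a str

float, str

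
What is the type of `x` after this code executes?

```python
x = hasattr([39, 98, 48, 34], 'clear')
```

hasattr() returns bool

bool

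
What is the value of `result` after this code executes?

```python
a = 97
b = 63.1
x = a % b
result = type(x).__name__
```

a is int; b is float; x is float; result = 'float'

'float'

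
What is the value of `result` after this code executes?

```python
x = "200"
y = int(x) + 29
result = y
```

x = '200'; y = 229; result = 229

229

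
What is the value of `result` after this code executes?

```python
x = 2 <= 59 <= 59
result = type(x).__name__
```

x is bool; result = 'bool'

'bool'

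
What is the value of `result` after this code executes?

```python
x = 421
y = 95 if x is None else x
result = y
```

x = 421; y = 421; result = 421

421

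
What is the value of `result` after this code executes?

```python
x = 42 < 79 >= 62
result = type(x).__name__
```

x is bool; result = 'bool'

'bool'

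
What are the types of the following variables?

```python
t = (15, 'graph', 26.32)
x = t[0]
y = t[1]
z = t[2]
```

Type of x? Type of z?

tuple[0] is int; tuple[2] is float

int, float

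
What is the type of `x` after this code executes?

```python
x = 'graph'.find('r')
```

str.find() returns int index

int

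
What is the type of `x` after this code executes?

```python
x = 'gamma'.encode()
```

str.encode() returns bytes

bytes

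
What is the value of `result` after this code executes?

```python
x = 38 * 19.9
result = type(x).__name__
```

x is float; result = 'float'

'float'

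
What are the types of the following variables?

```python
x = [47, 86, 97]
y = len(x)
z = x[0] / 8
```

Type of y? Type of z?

len() returns int; int / int = float

int, float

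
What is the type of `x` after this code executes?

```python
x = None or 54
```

'or' with None returns the other truthy value

int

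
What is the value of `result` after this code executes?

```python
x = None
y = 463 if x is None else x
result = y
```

x = None; y = 463; result = 463

463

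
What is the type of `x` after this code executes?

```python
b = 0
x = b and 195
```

'and' returns first falsy value (0 is int)

int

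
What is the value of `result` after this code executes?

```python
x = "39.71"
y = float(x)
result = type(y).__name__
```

x is str; y is float; result = 'float'

'float'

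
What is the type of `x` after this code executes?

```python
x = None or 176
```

'or' with None returns the other truthy value

int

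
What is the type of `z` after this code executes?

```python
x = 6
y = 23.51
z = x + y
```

int + float = float

float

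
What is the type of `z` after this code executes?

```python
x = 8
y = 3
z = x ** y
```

positive int ** positive int = int

int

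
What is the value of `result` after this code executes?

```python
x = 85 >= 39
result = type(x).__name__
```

x is bool; result = 'bool'

'bool'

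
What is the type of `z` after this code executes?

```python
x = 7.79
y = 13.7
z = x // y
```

float // float = float

float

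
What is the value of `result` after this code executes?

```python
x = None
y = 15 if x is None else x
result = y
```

x = None; y = 15; result = 15

15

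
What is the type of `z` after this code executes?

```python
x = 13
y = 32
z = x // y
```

int // int = int

int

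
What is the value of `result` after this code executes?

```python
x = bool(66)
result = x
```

x = True; result = True

True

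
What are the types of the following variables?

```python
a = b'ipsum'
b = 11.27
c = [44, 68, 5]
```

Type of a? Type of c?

a is assigned a bytes literal (b'...' prefix); c is assigned a list literal (square brackets)

bytes, list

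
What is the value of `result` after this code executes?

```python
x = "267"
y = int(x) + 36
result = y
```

x = '267'; y = 303; result = 303

303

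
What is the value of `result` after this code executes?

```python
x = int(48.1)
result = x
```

x = 48; result = 48

48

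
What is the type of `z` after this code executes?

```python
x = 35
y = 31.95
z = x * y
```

int * float = float

float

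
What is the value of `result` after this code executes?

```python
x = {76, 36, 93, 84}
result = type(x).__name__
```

x is set; result = 'set'

'set'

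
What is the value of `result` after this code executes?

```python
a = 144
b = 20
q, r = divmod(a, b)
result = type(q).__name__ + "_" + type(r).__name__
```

a is int; b is int; q is int; r is int; result = 'int_int'

'int_int'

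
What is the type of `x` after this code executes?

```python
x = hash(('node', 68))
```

hash() returns int

int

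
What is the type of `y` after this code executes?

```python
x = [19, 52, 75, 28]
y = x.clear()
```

list.clear() returns None

NoneType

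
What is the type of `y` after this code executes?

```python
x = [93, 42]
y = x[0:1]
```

Slicing a list returns a list

list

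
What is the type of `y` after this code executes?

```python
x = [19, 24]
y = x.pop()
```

list.pop() returns the popped element

int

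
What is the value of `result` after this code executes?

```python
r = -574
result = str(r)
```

r = -574; result = '-574'

'-574'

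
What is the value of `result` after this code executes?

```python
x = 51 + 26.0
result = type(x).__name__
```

x is float; result = 'float'

'float'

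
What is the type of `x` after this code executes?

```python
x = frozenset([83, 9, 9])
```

frozenset() returns frozenset

frozenset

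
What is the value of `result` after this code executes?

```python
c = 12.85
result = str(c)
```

c = 12.85; result = '12.85'

'12.85'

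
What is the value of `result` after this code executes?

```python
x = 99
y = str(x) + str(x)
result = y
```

x = 99; y = '9999'; result = '9999'

'9999'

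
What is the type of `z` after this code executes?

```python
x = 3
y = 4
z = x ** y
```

positive int ** positive int = int

int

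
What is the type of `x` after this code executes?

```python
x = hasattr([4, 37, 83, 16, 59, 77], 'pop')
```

hasattr() returns bool

bool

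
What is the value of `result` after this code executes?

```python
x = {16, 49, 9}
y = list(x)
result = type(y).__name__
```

x is set; y is list; result = 'list'

'list'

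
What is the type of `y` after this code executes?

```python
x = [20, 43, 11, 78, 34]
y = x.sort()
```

list.sort() returns None (mutates in place)

NoneType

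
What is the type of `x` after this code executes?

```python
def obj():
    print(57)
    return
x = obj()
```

Bare return returns None

NoneType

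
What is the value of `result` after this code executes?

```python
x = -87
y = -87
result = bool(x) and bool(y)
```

x = -87; y = -87; result = True

True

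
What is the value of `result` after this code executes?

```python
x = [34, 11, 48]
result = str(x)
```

x = [34, 11, 48]; result = '[34, 11, 48]'

'[34, 11, 48]'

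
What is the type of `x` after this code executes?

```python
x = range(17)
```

range() returns a range object

range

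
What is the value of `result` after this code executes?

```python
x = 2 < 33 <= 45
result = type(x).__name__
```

x is bool; result = 'bool'

'bool'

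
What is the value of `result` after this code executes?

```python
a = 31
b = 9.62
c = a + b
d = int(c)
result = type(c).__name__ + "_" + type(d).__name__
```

a is int; b is float; c is float; d is int; result = 'float_int'

'float_int'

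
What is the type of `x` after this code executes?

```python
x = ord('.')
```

ord() returns int (code point)

int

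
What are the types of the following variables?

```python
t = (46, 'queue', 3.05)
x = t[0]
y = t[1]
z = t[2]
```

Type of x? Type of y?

tuple[0] is int; tuple[1] is str

int, str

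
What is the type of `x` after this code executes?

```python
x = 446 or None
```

'or' returns first truthy value

int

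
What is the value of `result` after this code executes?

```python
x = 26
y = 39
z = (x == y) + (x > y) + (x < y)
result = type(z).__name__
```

x is int; y is int; z is int; result = 'int'

'int'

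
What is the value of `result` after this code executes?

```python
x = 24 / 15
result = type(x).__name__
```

x is float; result = 'float'

'float'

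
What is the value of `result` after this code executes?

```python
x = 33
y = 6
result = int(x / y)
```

x = 33; y = 6; result = 5

5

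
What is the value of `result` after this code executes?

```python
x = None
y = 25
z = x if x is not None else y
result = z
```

x = None; y = 25; z = 25; result = 25

25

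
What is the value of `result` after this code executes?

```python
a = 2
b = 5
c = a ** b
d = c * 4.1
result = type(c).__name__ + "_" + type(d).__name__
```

a is int; b is int; c is int; d is float; result = 'int_float'

'int_float'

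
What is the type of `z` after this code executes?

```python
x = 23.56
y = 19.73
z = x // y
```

float // float = float

float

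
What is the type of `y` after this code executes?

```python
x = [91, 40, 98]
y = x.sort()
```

list.sort() returns None (mutates in place)

NoneType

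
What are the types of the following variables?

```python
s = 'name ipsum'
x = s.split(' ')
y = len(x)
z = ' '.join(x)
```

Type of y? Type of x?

len() returns int; str.split() returns list

int, list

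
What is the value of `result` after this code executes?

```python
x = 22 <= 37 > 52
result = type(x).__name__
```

x is bool; result = 'bool'

'bool'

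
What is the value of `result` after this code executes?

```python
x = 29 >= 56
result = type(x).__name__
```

x is bool; result = 'bool'

'bool'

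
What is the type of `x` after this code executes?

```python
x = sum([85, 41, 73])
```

sum() of ints returns int

int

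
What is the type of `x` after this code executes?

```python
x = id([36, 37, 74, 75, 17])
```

id() returns int

int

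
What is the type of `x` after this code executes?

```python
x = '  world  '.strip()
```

str.strip() returns str

str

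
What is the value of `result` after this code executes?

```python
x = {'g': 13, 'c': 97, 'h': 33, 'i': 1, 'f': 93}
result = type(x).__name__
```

x is dict; result = 'dict'

'dict'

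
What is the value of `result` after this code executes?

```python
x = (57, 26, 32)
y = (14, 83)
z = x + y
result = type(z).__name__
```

x is tuple; y is tuple; z is tuple; result = 'tuple'

'tuple'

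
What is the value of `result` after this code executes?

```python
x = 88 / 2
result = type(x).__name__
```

x is float; result = 'float'

'float'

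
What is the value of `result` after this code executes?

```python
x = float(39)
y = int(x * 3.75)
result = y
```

x = 39.0; y = 146; result = 146

146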